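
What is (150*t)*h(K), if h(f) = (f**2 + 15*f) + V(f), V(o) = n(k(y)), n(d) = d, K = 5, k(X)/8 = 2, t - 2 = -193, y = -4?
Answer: -3323400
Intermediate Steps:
t = -191 (t = 2 - 193 = -191)
k(X) = 16 (k(X) = 8*2 = 16)
V(o) = 16
h(f) = 16 + f**2 + 15*f (h(f) = (f**2 + 15*f) + 16 = 16 + f**2 + 15*f)
(150*t)*h(K) = (150*(-191))*(16 + 5**2 + 15*5) = -28650*(16 + 25 + 75) = -28650*116 = -3323400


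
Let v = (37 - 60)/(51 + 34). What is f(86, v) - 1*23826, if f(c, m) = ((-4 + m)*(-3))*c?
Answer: -1931556/85 ≈ -22724.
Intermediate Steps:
v = -23/85 ≈ -0.27059
f(c, m) = c*(12 - 3*m) (f(c, m) = (12 - 3*m)*c = c*(12 - 3*m))
f(86, v) - 1*23826 = 3*86*(4 - 1*(-23/85)) - 1*23826 = 3*86*(4 + 23/85) - 23826 = 3*86*(363/85) - 23826 = 93654/85 - 23826 = -1931556/85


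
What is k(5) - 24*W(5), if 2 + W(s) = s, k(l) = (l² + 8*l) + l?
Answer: -2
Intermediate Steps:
k(l) = l² + 9*l
W(s) = -2 + s
k(5) - 24*W(5) = 5*(9 + 5) - 24*(-2 + 5) = 5*14 - 24*3 = 70 - 72 = -2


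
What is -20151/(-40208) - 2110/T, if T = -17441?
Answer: 436292471/701267728 ≈ 0.62215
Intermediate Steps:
-20151/(-40208) - 2110/T = -20151/(-40208) - 2110/(-17441) = -20151*(-1/40208) - 2110*(-1/17441) = 20151/40208 + 2110/17441 = 436292471/701267728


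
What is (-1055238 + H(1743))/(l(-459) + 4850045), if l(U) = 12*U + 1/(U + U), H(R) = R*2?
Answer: -965508336/4447284965 ≈ -0.21710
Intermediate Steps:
H(R) = 2*R
l(U) = 1/(2*U) + 12*U (l(U) = 12*U + 1/(2*U) = 1/(2*U) + 12*U)
(-1055238 + H(1743))/(l(-459) + 4850045) = (-1055238 + 2*1743)/(((½)/(-459) + 12*(-459)) + 4850045) = (-1055238 + 3486)/(((½)*(-1/459) - 5508) + 4850045) = -1051752/((-1/918 - 5508) + 4850045) = -1051752/(-5056345/918 + 4850045) = -1051752/4447284965/918 = -1051752*918/4447284965 = -965508336/4447284965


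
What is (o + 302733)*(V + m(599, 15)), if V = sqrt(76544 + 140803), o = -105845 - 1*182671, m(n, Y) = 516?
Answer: 7335972 + 14217*sqrt(217347) ≈ 1.3964e+7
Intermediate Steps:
o = -288516 (o = -105845 - 182671 = -288516)
V = sqrt(217347) ≈ 466.21
(o + 302733)*(V + m(599, 15)) = (-288516 + 302733)*(sqrt(217347) + 516) = 14217*(516 + sqrt(217347)) = 7335972 + 14217*sqrt(217347)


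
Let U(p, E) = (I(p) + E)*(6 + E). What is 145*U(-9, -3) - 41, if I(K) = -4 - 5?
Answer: -5261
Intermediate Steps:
I(K) = -9
U(p, E) = (-9 + E)*(6 + E)
145*U(-9, -3) - 41 = 145*(-54 + (-3)² - 3*(-3)) - 41 = 145*(-54 + 9 + 9) - 41 = 145*(-36) - 41 = -5220 - 41 = -5261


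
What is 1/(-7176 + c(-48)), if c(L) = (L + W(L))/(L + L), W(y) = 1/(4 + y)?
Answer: -4224/30309311 ≈ -0.00013936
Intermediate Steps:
c(L) = (L + 1/(4 + L))/(2*L) (c(L) = (L + 1/(4 + L))/(L + L) = (L + 1/(4 + L))/((2*L)) = (L + 1/(4 + L))*(1/(2*L)) = (L + 1/(4 + L))/(2*L))
1/(-7176 + c(-48)) = 1/(-7176 + (½)*(1 - 48*(4 - 48))/(-48*(4 - 48))) = 1/(-7176 + (½)*(-1/48)*(1 - 48*(-44))/(-44)) = 1/(-7176 + (½)*(-1/48)*(-1/44)*(1 + 2112)) = 1/(-7176 + (½)*(-1/48)*(-1/44)*2113) = 1/(-7176 + 2113/4224) = 1/(-30309311/4224) = -4224/30309311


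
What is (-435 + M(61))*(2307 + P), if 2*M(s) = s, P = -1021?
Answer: -520187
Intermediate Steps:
M(s) = s/2
(-435 + M(61))*(2307 + P) = (-435 + (½)*61)*(2307 - 1021) = (-435 + 61/2)*1286 = -809/2*1286 = -520187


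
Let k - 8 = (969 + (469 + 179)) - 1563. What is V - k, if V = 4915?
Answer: 4853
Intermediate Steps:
k = 62 (k = 8 + ((969 + (469 + 179)) - 1563) = 8 + ((969 + 648) - 1563) = 8 + (1617 - 1563) = 8 + 54 = 62)
V - k = 4915 - 1*62 = 4915 - 62 = 4853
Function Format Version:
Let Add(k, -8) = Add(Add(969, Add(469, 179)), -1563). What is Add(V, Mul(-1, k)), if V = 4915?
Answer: 4853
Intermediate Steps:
k = 62 (k = Add(8, Add(Add(969, Add(469, 179)), -1563)) = Add(8, Add(Add(969, 648), -1563)) = Add(8, Add(1617, -1563)) = Add(8, 54) = 62)
Add(V, Mul(-1, k)) = Add(4915, Mul(-1, 62)) = Add(4915, -62) = 4853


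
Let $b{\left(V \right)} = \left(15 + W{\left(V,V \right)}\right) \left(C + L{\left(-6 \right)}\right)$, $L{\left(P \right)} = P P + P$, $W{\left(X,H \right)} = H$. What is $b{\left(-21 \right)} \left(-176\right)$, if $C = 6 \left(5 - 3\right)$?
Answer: $44352$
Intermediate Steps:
$C = 12$ ($C = 6 \cdot 2 = 12$)
$L{\left(P \right)} = P + P^{2}$ ($L{\left(P \right)} = P^{2} + P = P + P^{2}$)
$b{\left(V \right)} = 630 + 42 V$ ($b{\left(V \right)} = \left(15 + V\right) \left(12 - 6 \left(1 - 6\right)\right) = \left(15 + V\right) \left(12 - -30\right) = \left(15 + V\right) \left(12 + 30\right) = \left(15 + V\right) 42 = 630 + 42 V$)
$b{\left(-21 \right)} \left(-176\right) = \left(630 + 42 \left(-21\right)\right) \left(-176\right) = \left(630 - 882\right) \left(-176\right) = \left(-252\right) \left(-176\right) = 44352$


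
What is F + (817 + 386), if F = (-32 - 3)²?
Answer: 2428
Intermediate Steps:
F = 1225 (F = (-35)² = 1225)
F + (817 + 386) = 1225 + (817 + 386) = 1225 + 1203 = 2428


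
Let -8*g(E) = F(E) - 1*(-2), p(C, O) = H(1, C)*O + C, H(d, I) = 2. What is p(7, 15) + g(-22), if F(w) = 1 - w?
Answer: 271/8 ≈ 33.875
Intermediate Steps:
p(C, O) = C + 2*O (p(C, O) = 2*O + C = C + 2*O)
g(E) = -3/8 + E/8 (g(E) = -((1 - E) - 1*(-2))/8 = -((1 - E) + 2)/8 = -(3 - E)/8 = -3/8 + E/8)
p(7, 15) + g(-22) = (7 + 2*15) + (-3/8 + (1/8)*(-22)) = (7 + 30) + (-3/8 - 11/4) = 37 - 25/8 = 271/8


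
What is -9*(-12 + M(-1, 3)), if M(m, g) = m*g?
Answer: 135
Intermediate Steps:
M(m, g) = g*m
-9*(-12 + M(-1, 3)) = -9*(-12 + 3*(-1)) = -9*(-12 - 3) = -9*(-15) = 135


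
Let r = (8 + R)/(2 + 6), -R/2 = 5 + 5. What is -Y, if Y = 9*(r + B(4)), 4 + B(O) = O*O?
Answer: -189/2 ≈ -94.500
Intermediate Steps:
B(O) = -4 + O² (B(O) = -4 + O*O = -4 + O²)
R = -20 (R = -2*(5 + 5) = -2*10 = -20)
r = -3/2 (r = (8 - 20)/(2 + 6) = -12/8 = -12*⅛ = -3/2 ≈ -1.5000)
Y = 189/2 (Y = 9*(-3/2 + (-4 + 4²)) = 9*(-3/2 + (-4 + 16)) = 9*(-3/2 + 12) = 9*(21/2) = 189/2 ≈ 94.500)
-Y = -1*189/2 = -189/2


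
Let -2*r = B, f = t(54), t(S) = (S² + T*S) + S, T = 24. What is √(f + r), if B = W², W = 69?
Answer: 3*√838/2 ≈ 43.422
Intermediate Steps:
t(S) = S² + 25*S (t(S) = (S² + 24*S) + S = S² + 25*S)
f = 4266 (f = 54*(25 + 54) = 54*79 = 4266)
B = 4761 (B = 69² = 4761)
r = -4761/2 (r = -½*4761 = -4761/2 ≈ -2380.5)
√(f + r) = √(4266 - 4761/2) = √(3771/2) = 3*√838/2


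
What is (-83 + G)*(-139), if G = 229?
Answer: -20294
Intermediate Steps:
(-83 + G)*(-139) = (-83 + 229)*(-139) = 146*(-139) = -20294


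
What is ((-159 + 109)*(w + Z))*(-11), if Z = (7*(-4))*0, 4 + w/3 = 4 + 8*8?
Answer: 105600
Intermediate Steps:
w = 192 (w = -12 + 3*(4 + 8*8) = -12 + 3*(4 + 64) = -12 + 3*68 = -12 + 204 = 192)
Z = 0 (Z = -28*0 = 0)
((-159 + 109)*(w + Z))*(-11) = ((-159 + 109)*(192 + 0))*(-11) = -50*192*(-11) = -9600*(-11) = 105600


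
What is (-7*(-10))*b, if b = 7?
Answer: 490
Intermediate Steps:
(-7*(-10))*b = -7*(-10)*7 = 70*7 = 490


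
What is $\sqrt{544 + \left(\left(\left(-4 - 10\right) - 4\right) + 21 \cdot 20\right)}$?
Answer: $\sqrt{946} \approx 30.757$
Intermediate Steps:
$\sqrt{544 + \left(\left(\left(-4 - 10\right) - 4\right) + 21 \cdot 20\right)} = \sqrt{544 + \left(\left(-14 - 4\right) + 420\right)} = \sqrt{544 + \left(-18 + 420\right)} = \sqrt{544 + 402} = \sqrt{946}$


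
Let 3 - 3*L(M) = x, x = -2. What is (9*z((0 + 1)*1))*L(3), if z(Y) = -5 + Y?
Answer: -60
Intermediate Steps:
L(M) = 5/3 (L(M) = 1 - ⅓*(-2) = 1 + ⅔ = 5/3)
(9*z((0 + 1)*1))*L(3) = (9*(-5 + (0 + 1)*1))*(5/3) = (9*(-5 + 1*1))*(5/3) = (9*(-5 + 1))*(5/3) = (9*(-4))*(5/3) = -36*5/3 = -60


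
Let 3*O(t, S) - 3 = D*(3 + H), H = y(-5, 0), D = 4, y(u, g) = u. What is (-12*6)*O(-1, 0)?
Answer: 120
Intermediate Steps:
H = -5
O(t, S) = -5/3 (O(t, S) = 1 + (4*(3 - 5))/3 = 1 + (4*(-2))/3 = 1 + (⅓)*(-8) = 1 - 8/3 = -5/3)
(-12*6)*O(-1, 0) = -12*6*(-5/3) = -72*(-5/3) = 120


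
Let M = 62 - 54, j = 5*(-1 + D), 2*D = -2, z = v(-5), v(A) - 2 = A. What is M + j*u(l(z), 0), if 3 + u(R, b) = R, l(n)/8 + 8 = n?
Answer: 918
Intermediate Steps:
v(A) = 2 + A
z = -3 (z = 2 - 5 = -3)
D = -1 (D = (½)*(-2) = -1)
l(n) = -64 + 8*n
u(R, b) = -3 + R
j = -10 (j = 5*(-1 - 1) = 5*(-2) = -10)
M = 8
M + j*u(l(z), 0) = 8 - 10*(-3 + (-64 + 8*(-3))) = 8 - 10*(-3 + (-64 - 24)) = 8 - 10*(-3 - 88) = 8 - 10*(-91) = 8 + 910 = 918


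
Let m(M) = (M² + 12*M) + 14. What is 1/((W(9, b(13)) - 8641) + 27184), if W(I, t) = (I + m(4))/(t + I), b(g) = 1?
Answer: 10/185517 ≈ 5.3903e-5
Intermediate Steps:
m(M) = 14 + M² + 12*M
W(I, t) = (78 + I)/(I + t) (W(I, t) = (I + (14 + 4² + 12*4))/(t + I) = (I + (14 + 16 + 48))/(I + t) = (I + 78)/(I + t) = (78 + I)/(I + t))
1/((W(9, b(13)) - 8641) + 27184) = 1/(((78 + 9)/(9 + 1) - 8641) + 27184) = 1/((87/10 - 8641) + 27184) = 1/(-86323/10 + 27184) = 1/(185517/10) = 10/185517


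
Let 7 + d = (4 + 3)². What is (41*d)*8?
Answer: 13776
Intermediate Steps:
d = 42 (d = -7 + (4 + 3)² = -7 + 7² = -7 + 49 = 42)
(41*d)*8 = (41*42)*8 = 1722*8 = 13776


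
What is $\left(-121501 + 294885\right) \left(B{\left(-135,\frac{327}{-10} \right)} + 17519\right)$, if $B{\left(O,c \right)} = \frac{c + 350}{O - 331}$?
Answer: $\frac{3538566617982}{1165} \approx 3.0374 \cdot 10^{9}$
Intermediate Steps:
$B{\left(O,c \right)} = \frac{350 + c}{-331 + O}$
$\left(-121501 + 294885\right) \left(B{\left(-135,\frac{327}{-10} \right)} + 17519\right) = \left(-121501 + 294885\right) \left(\frac{350 + \frac{327}{-10}}{-331 - 135} + 17519\right) = 173384 \left(\frac{350 + 327 \left(- \frac{1}{10}\right)}{-466} + 17519\right) = 173384 \left(- \frac{350 - \frac{327}{10}}{466} + 17519\right) = 173384 \left(\left(- \frac{1}{466}\right) \frac{3173}{10} + 17519\right) = 173384 \left(- \frac{3173}{4660} + 17519\right) = 173384 \cdot \frac{81635367}{4660} = \frac{3538566617982}{1165}$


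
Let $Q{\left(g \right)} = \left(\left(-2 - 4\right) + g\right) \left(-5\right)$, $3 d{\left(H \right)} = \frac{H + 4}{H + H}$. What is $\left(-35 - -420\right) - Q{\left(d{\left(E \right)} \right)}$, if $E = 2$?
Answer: $\frac{715}{2} \approx 357.5$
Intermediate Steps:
$d{\left(H \right)} = \frac{4 + H}{6 H}$ ($d{\left(H \right)} = \frac{\left(H + 4\right) \frac{1}{H + H}}{3} = \frac{\left(4 + H\right) \frac{1}{2 H}}{3} = \frac{\frac{1}{2} \frac{1}{H} \left(4 + H\right)}{3} = \frac{4 + H}{6 H}$)
$Q{\left(g \right)} = 30 - 5 g$ ($Q{\left(g \right)} = \left(\left(-2 - 4\right) + g\right) \left(-5\right) = \left(-6 + g\right) \left(-5\right) = 30 - 5 g$)
$\left(-35 - -420\right) - Q{\left(d{\left(E \right)} \right)} = \left(-35 - -420\right) - \left(30 - 5 \frac{4 + 2}{6 \cdot 2}\right) = \left(-35 + 420\right) - \left(30 - 5 \cdot \frac{1}{6} \cdot \frac{1}{2} \cdot 6\right) = 385 - \left(30 - \frac{5}{2}\right) = 385 - \frac{55}{2} = \frac{715}{2}$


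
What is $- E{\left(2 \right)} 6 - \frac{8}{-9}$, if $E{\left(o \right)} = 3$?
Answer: $- \frac{154}{9} \approx -17.111$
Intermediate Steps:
$- E{\left(2 \right)} 6 - \frac{8}{-9} = \left(-1\right) 3 \cdot 6 - \frac{8}{-9} = \left(-3\right) 6 - - \frac{8}{9} = -18 + \frac{8}{9} = - \frac{154}{9}$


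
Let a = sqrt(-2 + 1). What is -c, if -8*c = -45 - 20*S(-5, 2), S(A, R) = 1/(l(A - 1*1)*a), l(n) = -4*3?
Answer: -45/8 - 5*I/24 ≈ -5.625 - 0.20833*I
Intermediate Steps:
l(n) = -12
a = I (a = sqrt(-1) = I ≈ 1.0*I)
S(A, R) = I/12 (S(A, R) = 1/((-12)*I) = -(-1)*I/12 = I/12)
c = 45/8 + 5*I/24 (c = -(-45 - 5*I/3)/8 = 45/8 + 5*I/24 ≈ 5.625 + 0.20833*I)
-c = -(45/8 + 5*I/24) = -45/8 - 5*I/24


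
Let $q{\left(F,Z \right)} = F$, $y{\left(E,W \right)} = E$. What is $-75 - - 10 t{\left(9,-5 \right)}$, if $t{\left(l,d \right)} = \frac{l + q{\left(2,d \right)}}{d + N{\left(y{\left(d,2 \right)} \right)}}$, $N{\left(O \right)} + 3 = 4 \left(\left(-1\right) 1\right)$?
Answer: $- \frac{505}{6} \approx -84.167$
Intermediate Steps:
$N{\left(O \right)} = -7$ ($N{\left(O \right)} = -3 + 4 \left(\left(-1\right) 1\right) = -3 + 4 \left(-1\right) = -3 - 4 = -7$)
$t{\left(l,d \right)} = \frac{2 + l}{-7 + d}$ ($t{\left(l,d \right)} = \frac{l + 2}{d - 7} = \frac{2 + l}{-7 + d}$)
$-75 - - 10 t{\left(9,-5 \right)} = -75 - - 10 \frac{2 + 9}{-7 - 5} = -75 - - 10 \frac{1}{-12} \cdot 11 = -75 - - 10 \left(\left(- \frac{1}{12}\right) 11\right) = -75 - \left(-10\right) \left(- \frac{11}{12}\right) = -75 - \frac{55}{6} = - \frac{505}{6}$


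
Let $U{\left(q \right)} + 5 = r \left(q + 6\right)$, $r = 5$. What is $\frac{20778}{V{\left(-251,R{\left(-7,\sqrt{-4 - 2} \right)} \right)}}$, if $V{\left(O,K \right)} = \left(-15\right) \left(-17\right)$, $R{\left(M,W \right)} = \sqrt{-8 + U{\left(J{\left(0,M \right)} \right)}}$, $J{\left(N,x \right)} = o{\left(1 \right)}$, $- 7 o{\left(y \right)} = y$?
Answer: $\frac{6926}{85} \approx 81.482$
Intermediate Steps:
$o{\left(y \right)} = - \frac{y}{7}$
$J{\left(N,x \right)} = - \frac{1}{7}$ ($J{\left(N,x \right)} = \left(- \frac{1}{7}\right) 1 = - \frac{1}{7}$)
$U{\left(q \right)} = 25 + 5 q$ ($U{\left(q \right)} = -5 + 5 \left(q + 6\right) = -5 + 5 \left(6 + q\right) = -5 + \left(30 + 5 q\right) = 25 + 5 q$)
$R{\left(M,W \right)} = \frac{\sqrt{798}}{7}$ ($R{\left(M,W \right)} = \sqrt{-8 + \left(25 + 5 \left(- \frac{1}{7}\right)\right)} = \sqrt{-8 + \left(25 - \frac{5}{7}\right)} = \sqrt{-8 + \frac{170}{7}} = \sqrt{\frac{114}{7}} = \frac{\sqrt{798}}{7}$)
$V{\left(O,K \right)} = 255$
$\frac{20778}{V{\left(-251,R{\left(-7,\sqrt{-4 - 2} \right)} \right)}} = \frac{20778}{255} = 20778 \cdot \frac{1}{255} = \frac{6926}{85}$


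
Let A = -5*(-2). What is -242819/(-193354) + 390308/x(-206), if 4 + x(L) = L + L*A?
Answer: -37458206951/219456790 ≈ -170.69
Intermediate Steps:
A = 10
x(L) = -4 + 11*L (x(L) = -4 + (L + L*10) = -4 + (L + 10*L) = -4 + 11*L)
-242819/(-193354) + 390308/x(-206) = -242819/(-193354) + 390308/(-4 + 11*(-206)) = -242819*(-1/193354) + 390308/(-4 - 2266) = 242819/193354 + 390308/(-2270) = 242819/193354 + 390308*(-1/2270) = 242819/193354 - 195154/1135 = -37458206951/219456790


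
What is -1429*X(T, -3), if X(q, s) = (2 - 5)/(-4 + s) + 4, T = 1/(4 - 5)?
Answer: -44299/7 ≈ -6328.4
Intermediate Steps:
T = -1 (T = 1/(-1) = -1)
X(q, s) = 4 - 3/(-4 + s) (X(q, s) = -3/(-4 + s) + 4 = 4 - 3/(-4 + s))
-1429*X(T, -3) = -1429*(-19 + 4*(-3))/(-4 - 3) = -1429*(-19 - 12)/(-7) = -(-1429)*(-31)/7 = -1429*31/7 = -44299/7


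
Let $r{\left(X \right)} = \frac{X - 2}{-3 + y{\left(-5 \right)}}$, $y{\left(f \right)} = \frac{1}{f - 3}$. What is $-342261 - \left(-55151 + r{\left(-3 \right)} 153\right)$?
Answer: $- \frac{1436774}{5} \approx -2.8736 \cdot 10^{5}$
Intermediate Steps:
$y{\left(f \right)} = \frac{1}{-3 + f}$
$r{\left(X \right)} = \frac{16}{25} - \frac{8 X}{25}$ ($r{\left(X \right)} = \frac{X - 2}{-3 + \frac{1}{-3 - 5}} = \frac{-2 + X}{-3 + \frac{1}{-8}} = \frac{-2 + X}{-3 - \frac{1}{8}} = \frac{-2 + X}{- \frac{25}{8}} = \left(-2 + X\right) \left(- \frac{8}{25}\right) = \frac{16}{25} - \frac{8 X}{25}$)
$-342261 - \left(-55151 + r{\left(-3 \right)} 153\right) = -342261 + \left(54935 - \left(-216 + \left(\frac{16}{25} - - \frac{24}{25}\right) 153\right)\right) = -342261 + \left(54935 - \left(-216 + \left(\frac{16}{25} + \frac{24}{25}\right) 153\right)\right) = -342261 + \left(54935 - \left(-216 + \frac{8}{5} \cdot 153\right)\right) = -342261 + \left(54935 - \left(-216 + \frac{1224}{5}\right)\right) = -342261 + \left(54935 - \frac{144}{5}\right) = -342261 + \frac{274531}{5} = - \frac{1436774}{5}$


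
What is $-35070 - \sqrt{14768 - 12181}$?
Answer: $-35070 - \sqrt{2587} \approx -35121.0$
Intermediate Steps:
$-35070 - \sqrt{14768 - 12181} = -35070 - \sqrt{2587}$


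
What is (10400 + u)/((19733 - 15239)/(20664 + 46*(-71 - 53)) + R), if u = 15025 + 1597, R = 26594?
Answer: 202124560/198925367 ≈ 1.0161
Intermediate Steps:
u = 16622
(10400 + u)/((19733 - 15239)/(20664 + 46*(-71 - 53)) + R) = (10400 + 16622)/((19733 - 15239)/(20664 + 46*(-71 - 53)) + 26594) = 27022/(4494/(20664 + 46*(-124)) + 26594) = 27022/(4494/(20664 - 5704) + 26594) = 27022/(4494/14960 + 26594) = 27022/(4494*(1/14960) + 26594) = 27022/(2247/7480 + 26594) = 27022/(198925367/7480) = 27022*(7480/198925367) = 202124560/198925367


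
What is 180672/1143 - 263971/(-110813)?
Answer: 6774175063/42219753 ≈ 160.45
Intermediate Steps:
180672/1143 - 263971/(-110813) = 180672*(1/1143) - 263971*(-1/110813) = 60224/381 + 263971/110813 = 6774175063/42219753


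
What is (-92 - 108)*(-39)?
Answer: 7800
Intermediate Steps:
(-92 - 108)*(-39) = -200*(-39) = 7800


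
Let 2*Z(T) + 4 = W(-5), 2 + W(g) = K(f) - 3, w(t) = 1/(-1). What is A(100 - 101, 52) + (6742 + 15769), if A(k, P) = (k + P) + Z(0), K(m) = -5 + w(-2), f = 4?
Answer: 45109/2 ≈ 22555.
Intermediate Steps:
w(t) = -1
K(m) = -6 (K(m) = -5 - 1 = -6)
W(g) = -11 (W(g) = -2 + (-6 - 3) = -2 - 9 = -11)
Z(T) = -15/2 (Z(T) = -2 + (½)*(-11) = -2 - 11/2 = -15/2)
A(k, P) = -15/2 + P + k (A(k, P) = (k + P) - 15/2 = (P + k) - 15/2 = -15/2 + P + k)
A(100 - 101, 52) + (6742 + 15769) = (-15/2 + 52 + (100 - 101)) + (6742 + 15769) = (-15/2 + 52 - 1) + 22511 = 87/2 + 22511 = 45109/2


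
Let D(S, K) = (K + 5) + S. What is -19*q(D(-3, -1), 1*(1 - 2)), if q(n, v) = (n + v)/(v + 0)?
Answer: 0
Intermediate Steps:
D(S, K) = 5 + K + S (D(S, K) = (5 + K) + S = 5 + K + S)
q(n, v) = (n + v)/v
-19*q(D(-3, -1), 1*(1 - 2)) = -19*((5 - 1 - 3) + 1*(1 - 2))/(1*(1 - 2)) = -19*(1 + 1*(-1))/(1*(-1)) = -19*(1 - 1)/(-1) = -(-19)*0 = -19*0 = 0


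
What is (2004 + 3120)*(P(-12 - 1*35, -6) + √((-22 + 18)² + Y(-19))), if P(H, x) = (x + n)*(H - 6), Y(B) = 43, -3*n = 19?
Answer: 3349388 + 5124*√59 ≈ 3.3887e+6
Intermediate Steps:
n = -19/3 (n = -⅓*19 = -19/3 ≈ -6.3333)
P(H, x) = (-6 + H)*(-19/3 + x) (P(H, x) = (x - 19/3)*(H - 6) = (-19/3 + x)*(-6 + H) = (-6 + H)*(-19/3 + x))
(2004 + 3120)*(P(-12 - 1*35, -6) + √((-22 + 18)² + Y(-19))) = (2004 + 3120)*((38 - 6*(-6) - 19*(-12 - 1*35)/3 + (-12 - 1*35)*(-6)) + √((-22 + 18)² + 43)) = 5124*((38 + 36 - 19*(-12 - 35)/3 + (-12 - 35)*(-6)) + √((-4)² + 43)) = 5124*((38 + 36 - 19/3*(-47) - 47*(-6)) + √(16 + 43)) = 5124*((38 + 36 + 893/3 + 282) + √59) = 5124*(1961/3 + √59) = 3349388 + 5124*√59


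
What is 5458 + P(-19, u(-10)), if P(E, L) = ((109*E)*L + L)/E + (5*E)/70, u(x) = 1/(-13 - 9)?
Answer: 15951647/2926 ≈ 5451.7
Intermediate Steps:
u(x) = -1/22 (u(x) = 1/(-22) = -1/22)
P(E, L) = E/14 + (L + 109*E*L)/E (P(E, L) = (109*E*L + L)/E + (5*E)*(1/70) = (L + 109*E*L)/E + E/14 = E/14 + (L + 109*E*L)/E)
5458 + P(-19, u(-10)) = 5458 + (109*(-1/22) + (1/14)*(-19) - 1/22/(-19)) = 5458 + (-109/22 - 19/14 - 1/22*(-1/19)) = 5458 + (-109/22 - 19/14 + 1/418) = 5458 - 18461/2926 = 15951647/2926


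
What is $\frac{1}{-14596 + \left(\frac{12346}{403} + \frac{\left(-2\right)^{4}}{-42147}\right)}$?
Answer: $- \frac{16985241}{247396237222} \approx -6.8656 \cdot 10^{-5}$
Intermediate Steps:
$\frac{1}{-14596 + \left(\frac{12346}{403} + \frac{\left(-2\right)^{4}}{-42147}\right)} = \frac{1}{-14596 + \left(12346 \cdot \frac{1}{403} + 16 \left(- \frac{1}{42147}\right)\right)} = \frac{1}{-14596 + \left(\frac{12346}{403} - \frac{16}{42147}\right)} = \frac{1}{-14596 + \frac{520340414}{16985241}} = \frac{1}{- \frac{247396237222}{16985241}} = - \frac{16985241}{247396237222}$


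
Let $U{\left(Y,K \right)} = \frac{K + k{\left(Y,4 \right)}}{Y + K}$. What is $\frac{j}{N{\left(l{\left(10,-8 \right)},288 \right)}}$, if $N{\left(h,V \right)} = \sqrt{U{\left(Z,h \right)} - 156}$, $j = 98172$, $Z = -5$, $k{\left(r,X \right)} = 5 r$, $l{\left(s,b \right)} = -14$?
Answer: $- \frac{32724 i \sqrt{247}}{65} \approx - 7912.3 i$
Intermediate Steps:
$U{\left(Y,K \right)} = \frac{K + 5 Y}{K + Y}$ ($U{\left(Y,K \right)} = \frac{K + 5 Y}{Y + K} = \frac{K + 5 Y}{K + Y}$)
$N{\left(h,V \right)} = \sqrt{-156 + \frac{-25 + h}{-5 + h}}$ ($N{\left(h,V \right)} = \sqrt{\frac{h + 5 \left(-5\right)}{h - 5} - 156} = \sqrt{\frac{h - 25}{-5 + h} - 156} = \sqrt{\frac{-25 + h}{-5 + h} - 156} = \sqrt{-156 + \frac{-25 + h}{-5 + h}}$)
$\frac{j}{N{\left(l{\left(10,-8 \right)},288 \right)}} = \frac{98172}{\sqrt{5} \sqrt{\frac{151 - -434}{-5 - 14}}} = \frac{98172}{\sqrt{5} \sqrt{\frac{151 + 434}{-19}}} = \frac{98172}{\sqrt{5} \sqrt{\left(- \frac{1}{19}\right) 585}} = \frac{98172}{\sqrt{5} \sqrt{- \frac{585}{19}}} = \frac{98172}{\sqrt{5} \frac{3 i \sqrt{1235}}{19}} = \frac{98172}{\frac{15}{19} i \sqrt{247}} = 98172 \left(- \frac{i \sqrt{247}}{195}\right) = - \frac{32724 i \sqrt{247}}{65}$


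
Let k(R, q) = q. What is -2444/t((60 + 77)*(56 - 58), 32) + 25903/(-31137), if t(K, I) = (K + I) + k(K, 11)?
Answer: 23371745/2397549 ≈ 9.7482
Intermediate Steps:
t(K, I) = 11 + I + K (t(K, I) = (K + I) + 11 = (I + K) + 11 = 11 + I + K)
-2444/t((60 + 77)*(56 - 58), 32) + 25903/(-31137) = -2444/(11 + 32 + (60 + 77)*(56 - 58)) + 25903/(-31137) = -2444/(11 + 32 + 137*(-2)) + 25903*(-1/31137) = -2444/(11 + 32 - 274) - 25903/31137 = -2444/(-231) - 25903/31137 = -2444*(-1/231) - 25903/31137 = 2444/231 - 25903/31137 = 23371745/2397549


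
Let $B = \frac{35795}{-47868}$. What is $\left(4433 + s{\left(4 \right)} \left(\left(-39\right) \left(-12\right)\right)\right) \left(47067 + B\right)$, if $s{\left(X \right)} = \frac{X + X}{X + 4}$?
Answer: $\frac{11041793036261}{47868} \approx 2.3067 \cdot 10^{8}$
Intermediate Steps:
$s{\left(X \right)} = \frac{2 X}{4 + X}$
$B = - \frac{35795}{47868}$ ($B = 35795 \left(- \frac{1}{47868}\right) = - \frac{35795}{47868} \approx -0.74779$)
$\left(4433 + s{\left(4 \right)} \left(\left(-39\right) \left(-12\right)\right)\right) \left(47067 + B\right) = \left(4433 + 2 \cdot 4 \frac{1}{4 + 4} \left(\left(-39\right) \left(-12\right)\right)\right) \left(47067 - \frac{35795}{47868}\right) = \left(4433 + 2 \cdot 4 \cdot \frac{1}{8} \cdot 468\right) \frac{2252967361}{47868} = \left(4433 + 1 \cdot 468\right) \frac{2252967361}{47868} = \left(4433 + 468\right) \frac{2252967361}{47868} = 4901 \cdot \frac{2252967361}{47868} = \frac{11041793036261}{47868}$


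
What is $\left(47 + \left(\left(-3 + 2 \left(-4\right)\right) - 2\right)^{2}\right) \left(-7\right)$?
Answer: $-1512$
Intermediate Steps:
$\left(47 + \left(\left(-3 + 2 \left(-4\right)\right) - 2\right)^{2}\right) \left(-7\right) = \left(47 + \left(\left(-3 - 8\right) - 2\right)^{2}\right) \left(-7\right) = \left(47 + \left(-11 - 2\right)^{2}\right) \left(-7\right) = \left(47 + \left(-13\right)^{2}\right) \left(-7\right) = \left(47 + 169\right) \left(-7\right) = 216 \left(-7\right) = -1512$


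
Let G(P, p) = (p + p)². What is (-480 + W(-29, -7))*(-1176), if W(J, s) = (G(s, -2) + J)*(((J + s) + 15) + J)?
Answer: -199920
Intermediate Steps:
G(P, p) = 4*p² (G(P, p) = (2*p)² = 4*p²)
W(J, s) = (16 + J)*(15 + s + 2*J) (W(J, s) = (4*(-2)² + J)*(((J + s) + 15) + J) = (4*4 + J)*((15 + J + s) + J) = (16 + J)*(15 + s + 2*J))
(-480 + W(-29, -7))*(-1176) = (-480 + (240 + 2*(-29)² + 16*(-7) + 47*(-29) - 29*(-7)))*(-1176) = (-480 + (240 + 2*841 - 112 - 1363 + 203))*(-1176) = (-480 + (240 + 1682 - 112 - 1363 + 203))*(-1176) = (-480 + 650)*(-1176) = 170*(-1176) = -199920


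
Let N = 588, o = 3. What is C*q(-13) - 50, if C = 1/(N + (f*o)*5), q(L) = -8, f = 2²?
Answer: -4051/81 ≈ -50.012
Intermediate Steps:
f = 4
C = 1/648 (C = 1/(588 + (4*3)*5) = 1/(588 + 12*5) = 1/(588 + 60) = 1/648 ≈ 0.0015432)
C*q(-13) - 50 = (1/648)*(-8) - 50 = -1/81 - 50 = -4051/81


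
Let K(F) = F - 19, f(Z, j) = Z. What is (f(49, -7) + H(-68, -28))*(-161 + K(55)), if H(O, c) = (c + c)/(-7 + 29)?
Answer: -63875/11 ≈ -5806.8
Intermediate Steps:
H(O, c) = c/11 (H(O, c) = (2*c)/22 = (2*c)*(1/22) = c/11)
K(F) = -19 + F
(f(49, -7) + H(-68, -28))*(-161 + K(55)) = (49 + (1/11)*(-28))*(-161 + (-19 + 55)) = (49 - 28/11)*(-161 + 36) = (511/11)*(-125) = -63875/11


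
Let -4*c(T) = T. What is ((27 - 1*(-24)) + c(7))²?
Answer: 38809/16 ≈ 2425.6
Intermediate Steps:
c(T) = -T/4
((27 - 1*(-24)) + c(7))² = ((27 - 1*(-24)) - ¼*7)² = ((27 + 24) - 7/4)² = (51 - 7/4)² = (197/4)² = 38809/16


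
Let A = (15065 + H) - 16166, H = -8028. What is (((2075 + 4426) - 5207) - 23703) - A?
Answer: -13280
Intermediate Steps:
A = -9129 (A = (15065 - 8028) - 16166 = 7037 - 16166 = -9129)
(((2075 + 4426) - 5207) - 23703) - A = (((2075 + 4426) - 5207) - 23703) - 1*(-9129) = ((6501 - 5207) - 23703) + 9129 = (1294 - 23703) + 9129 = -22409 + 9129 = -13280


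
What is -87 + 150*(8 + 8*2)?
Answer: 3513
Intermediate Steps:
-87 + 150*(8 + 8*2) = -87 + 150*(8 + 16) = -87 + 150*24 = -87 + 3600 = 3513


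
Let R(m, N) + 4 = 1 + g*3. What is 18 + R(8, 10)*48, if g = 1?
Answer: 18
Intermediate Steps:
R(m, N) = 0 (R(m, N) = -4 + (1 + 1*3) = -4 + (1 + 3) = -4 + 4 = 0)
18 + R(8, 10)*48 = 18 + 0*48 = 18 + 0 = 18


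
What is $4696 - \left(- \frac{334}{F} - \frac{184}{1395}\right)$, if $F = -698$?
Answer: $\frac{2286102331}{486855} \approx 4695.7$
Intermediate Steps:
$4696 - \left(- \frac{334}{F} - \frac{184}{1395}\right) = 4696 - \left(- \frac{334}{-698} - \frac{184}{1395}\right) = 4696 - \left(\left(-334\right) \left(- \frac{1}{698}\right) - \frac{184}{1395}\right) = 4696 - \left(\frac{167}{349} - \frac{184}{1395}\right) = 4696 - \frac{168749}{486855} = \frac{2286102331}{486855}$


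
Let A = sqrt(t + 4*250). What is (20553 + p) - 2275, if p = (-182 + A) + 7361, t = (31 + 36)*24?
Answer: 25457 + 4*sqrt(163) ≈ 25508.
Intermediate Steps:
t = 1608 (t = 67*24 = 1608)
A = 4*sqrt(163) (A = sqrt(1608 + 4*250) = sqrt(1608 + 1000) = sqrt(2608) = 4*sqrt(163) ≈ 51.069)
p = 7179 + 4*sqrt(163) (p = (-182 + 4*sqrt(163)) + 7361 = 7179 + 4*sqrt(163) ≈ 7230.1)
(20553 + p) - 2275 = (20553 + (7179 + 4*sqrt(163))) - 2275 = (27732 + 4*sqrt(163)) - 2275 = 25457 + 4*sqrt(163)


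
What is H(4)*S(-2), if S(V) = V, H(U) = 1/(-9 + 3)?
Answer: ⅓ ≈ 0.33333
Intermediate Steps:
H(U) = -⅙ (H(U) = 1/(-6) = -⅙)
H(4)*S(-2) = -⅙*(-2) = ⅓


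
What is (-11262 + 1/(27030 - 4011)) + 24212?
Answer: 298096051/23019 ≈ 12950.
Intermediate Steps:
(-11262 + 1/(27030 - 4011)) + 24212 = (-11262 + 1/23019) + 24212 = -259239977/23019 + 24212 = 298096051/23019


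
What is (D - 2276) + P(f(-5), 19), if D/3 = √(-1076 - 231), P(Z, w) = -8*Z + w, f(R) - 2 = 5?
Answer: -2313 + 3*I*√1307 ≈ -2313.0 + 108.46*I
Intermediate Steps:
f(R) = 7 (f(R) = 2 + 5 = 7)
P(Z, w) = w - 8*Z
D = 3*I*√1307 (D = 3*√(-1076 - 231) = 3*√(-1307) = 3*(I*√1307) = 3*I*√1307 ≈ 108.46*I)
(D - 2276) + P(f(-5), 19) = (3*I*√1307 - 2276) + (19 - 8*7) = (-2276 + 3*I*√1307) + (19 - 56) = (-2276 + 3*I*√1307) - 37 = -2313 + 3*I*√1307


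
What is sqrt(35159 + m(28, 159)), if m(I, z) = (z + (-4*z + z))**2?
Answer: sqrt(136283) ≈ 369.17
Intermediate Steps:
m(I, z) = 4*z**2 (m(I, z) = (z - 3*z)**2 = (-2*z)**2 = 4*z**2)
sqrt(35159 + m(28, 159)) = sqrt(35159 + 4*159**2) = sqrt(35159 + 4*25281) = sqrt(35159 + 101124) = sqrt(136283)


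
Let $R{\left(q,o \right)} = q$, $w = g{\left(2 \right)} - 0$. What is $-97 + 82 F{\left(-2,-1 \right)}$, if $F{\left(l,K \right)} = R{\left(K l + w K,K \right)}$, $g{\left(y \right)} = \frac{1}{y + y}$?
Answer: $\frac{93}{2} \approx 46.5$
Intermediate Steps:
$g{\left(y \right)} = \frac{1}{2 y}$
$w = \frac{1}{4}$ ($w = \frac{1}{2 \cdot 2} - 0 = \frac{1}{2} \cdot \frac{1}{2} + 0 = \frac{1}{4} + 0 = \frac{1}{4} \approx 0.25$)
$F{\left(l,K \right)} = \frac{K}{4} + K l$ ($F{\left(l,K \right)} = K l + \frac{K}{4} = \frac{K}{4} + K l$)
$-97 + 82 F{\left(-2,-1 \right)} = -97 + 82 \left(- (\frac{1}{4} - 2)\right) = -97 + 82 \left(\left(-1\right) \left(- \frac{7}{4}\right)\right) = -97 + 82 \cdot \frac{7}{4} = -97 + \frac{287}{2} = \frac{93}{2}$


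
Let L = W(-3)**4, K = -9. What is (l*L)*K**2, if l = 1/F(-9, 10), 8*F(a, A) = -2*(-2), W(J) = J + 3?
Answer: 0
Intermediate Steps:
W(J) = 3 + J
F(a, A) = 1/2 (F(a, A) = (-2*(-2))/8 = (1/8)*4 = 1/2)
l = 2 (l = 1/(1/2) = 2)
L = 0 (L = (3 - 3)**4 = 0**4 = 0)
(l*L)*K**2 = (2*0)*(-9)**2 = 0*81 = 0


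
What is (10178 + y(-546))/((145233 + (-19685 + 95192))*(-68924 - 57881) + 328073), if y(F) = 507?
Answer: -10685/27990607627 ≈ -3.8174e-7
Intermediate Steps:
(10178 + y(-546))/((145233 + (-19685 + 95192))*(-68924 - 57881) + 328073) = (10178 + 507)/((145233 + (-19685 + 95192))*(-68924 - 57881) + 328073) = 10685/((145233 + 75507)*(-126805) + 328073) = 10685/(220740*(-126805) + 328073) = 10685/(-27990935700 + 328073) = 10685/(-27990607627) = 10685*(-1/27990607627) = -10685/27990607627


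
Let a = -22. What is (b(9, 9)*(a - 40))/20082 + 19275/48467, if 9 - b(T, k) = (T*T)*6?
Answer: 303407268/162219049 ≈ 1.8704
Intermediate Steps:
b(T, k) = 9 - 6*T² (b(T, k) = 9 - T*T*6 = 9 - T²*6 = 9 - 6*T²)
(b(9, 9)*(a - 40))/20082 + 19275/48467 = ((9 - 6*9²)*(-22 - 40))/20082 + 19275/48467 = ((9 - 6*81)*(-62))*(1/20082) + 19275*(1/48467) = ((9 - 486)*(-62))*(1/20082) + 19275/48467 = -477*(-62)*(1/20082) + 19275/48467 = 29574*(1/20082) + 19275/48467 = 4929/3347 + 19275/48467 = 303407268/162219049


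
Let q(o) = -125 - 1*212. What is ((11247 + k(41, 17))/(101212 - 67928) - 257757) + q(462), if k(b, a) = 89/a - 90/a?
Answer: -73018310317/282914 ≈ -2.5809e+5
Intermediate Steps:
k(b, a) = -1/a
q(o) = -337 (q(o) = -125 - 212 = -337)
((11247 + k(41, 17))/(101212 - 67928) - 257757) + q(462) = ((11247 - 1/17)/(101212 - 67928) - 257757) - 337 = ((11247 - 1*1/17)/33284 - 257757) - 337 = ((11247 - 1/17)*(1/33284) - 257757) - 337 = ((191198/17)*(1/33284) - 257757) - 337 = (95599/282914 - 257757) - 337 = -72922968299/282914 - 337 = -73018310317/282914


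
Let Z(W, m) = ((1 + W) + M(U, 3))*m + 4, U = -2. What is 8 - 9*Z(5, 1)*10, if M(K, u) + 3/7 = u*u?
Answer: -11644/7 ≈ -1663.4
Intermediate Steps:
M(K, u) = -3/7 + u**2 (M(K, u) = -3/7 + u*u = -3/7 + u**2)
Z(W, m) = 4 + m*(67/7 + W) (Z(W, m) = ((1 + W) + (-3/7 + 3**2))*m + 4 = ((1 + W) + (-3/7 + 9))*m + 4 = ((1 + W) + 60/7)*m + 4 = (67/7 + W)*m + 4 = m*(67/7 + W) + 4 = 4 + m*(67/7 + W))
8 - 9*Z(5, 1)*10 = 8 - 9*(4 + (67/7)*1 + 5*1)*10 = 8 - 9*(4 + 67/7 + 5)*10 = 8 - 1170*10/7 = 8 - 9*1300/7 = 8 - 11700/7 = -11644/7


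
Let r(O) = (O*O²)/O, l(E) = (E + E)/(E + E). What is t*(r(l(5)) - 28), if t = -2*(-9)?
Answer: -486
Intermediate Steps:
t = 18
l(E) = 1 (l(E) = (2*E)/((2*E)) = (2*E)*(1/(2*E)) = 1)
r(O) = O² (r(O) = O³/O = O²)
t*(r(l(5)) - 28) = 18*(1² - 28) = 18*(1 - 28) = 18*(-27) = -486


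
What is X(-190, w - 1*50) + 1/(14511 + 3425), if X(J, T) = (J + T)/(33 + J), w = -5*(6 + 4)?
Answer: 5201597/2815952 ≈ 1.8472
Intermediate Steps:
w = -50 (w = -5*10 = -50)
X(J, T) = (J + T)/(33 + J)
X(-190, w - 1*50) + 1/(14511 + 3425) = (-190 + (-50 - 1*50))/(33 - 190) + 1/(14511 + 3425) = (-190 + (-50 - 50))/(-157) + 1/17936 = -(-190 - 100)/157 + 1/17936 = -1/157*(-290) + 1/17936 = 290/157 + 1/17936 = 5201597/2815952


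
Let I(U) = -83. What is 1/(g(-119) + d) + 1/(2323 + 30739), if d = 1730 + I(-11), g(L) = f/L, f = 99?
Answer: 1032568/1619161857 ≈ 0.00063772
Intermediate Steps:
g(L) = 99/L
d = 1647 (d = 1730 - 83 = 1647)
1/(g(-119) + d) + 1/(2323 + 30739) = 1/(99/(-119) + 1647) + 1/(2323 + 30739) = 1/(99*(-1/119) + 1647) + 1/33062 = 1/(-99/119 + 1647) + 1/33062 = 1/(195894/119) + 1/33062 = 119/195894 + 1/33062 = 1032568/1619161857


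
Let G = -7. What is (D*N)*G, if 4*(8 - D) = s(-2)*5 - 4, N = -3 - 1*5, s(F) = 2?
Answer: 364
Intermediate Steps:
N = -8 (N = -3 - 5 = -8)
D = 13/2 (D = 8 - (2*5 - 4)/4 = 8 - (10 - 4)/4 = 8 - ¼*6 = 8 - 3/2 = 13/2 ≈ 6.5000)
(D*N)*G = ((13/2)*(-8))*(-7) = -52*(-7) = 364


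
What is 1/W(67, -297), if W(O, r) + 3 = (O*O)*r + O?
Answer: -1/1333169 ≈ -7.5009e-7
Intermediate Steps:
W(O, r) = -3 + O + r*O² (W(O, r) = -3 + ((O*O)*r + O) = -3 + (O²*r + O) = -3 + (r*O² + O) = -3 + (O + r*O²) = -3 + O + r*O²)
1/W(67, -297) = 1/(-3 + 67 - 297*67²) = 1/(-3 + 67 - 297*4489) = 1/(-3 + 67 - 1333233) = 1/(-1333169) = -1/1333169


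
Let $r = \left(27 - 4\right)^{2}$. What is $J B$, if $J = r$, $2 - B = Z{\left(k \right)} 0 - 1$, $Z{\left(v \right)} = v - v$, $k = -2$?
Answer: $1587$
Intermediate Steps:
$Z{\left(v \right)} = 0$
$r = 529$ ($r = 23^{2} = 529$)
$B = 3$ ($B = 2 - \left(0 \cdot 0 - 1\right) = 2 - \left(0 - 1\right) = 2 - -1 = 2 + 1 = 3$)
$J = 529$
$J B = 529 \cdot 3 = 1587$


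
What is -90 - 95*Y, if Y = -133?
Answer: 12545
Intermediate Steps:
-90 - 95*Y = -90 - 95*(-133) = -90 + 12635 = 12545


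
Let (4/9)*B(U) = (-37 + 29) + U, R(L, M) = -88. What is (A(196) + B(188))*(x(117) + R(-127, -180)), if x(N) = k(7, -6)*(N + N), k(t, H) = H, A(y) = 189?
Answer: -886248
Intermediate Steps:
B(U) = -18 + 9*U/4 (B(U) = 9*((-37 + 29) + U)/4 = 9*(-8 + U)/4 = -18 + 9*U/4)
x(N) = -12*N (x(N) = -6*(N + N) = -12*N)
(A(196) + B(188))*(x(117) + R(-127, -180)) = (189 + (-18 + (9/4)*188))*(-12*117 - 88) = (189 + (-18 + 423))*(-1404 - 88) = (189 + 405)*(-1492) = 594*(-1492) = -886248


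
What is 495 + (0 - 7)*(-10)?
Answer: 565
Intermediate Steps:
495 + (0 - 7)*(-10) = 495 - 7*(-10) = 495 + 70 = 565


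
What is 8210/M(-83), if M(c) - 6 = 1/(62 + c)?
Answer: 34482/25 ≈ 1379.3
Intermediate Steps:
M(c) = 6 + 1/(62 + c)
8210/M(-83) = 8210/(((373 + 6*(-83))/(62 - 83))) = 8210/(((373 - 498)/(-21))) = 8210/((-1/21*(-125))) = 8210/(125/21) = 8210*(21/125) = 34482/25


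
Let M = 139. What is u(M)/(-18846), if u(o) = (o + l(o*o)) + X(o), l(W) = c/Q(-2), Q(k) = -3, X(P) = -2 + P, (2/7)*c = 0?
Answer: -46/3141 ≈ -0.014645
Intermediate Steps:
c = 0 (c = (7/2)*0 = 0)
l(W) = 0 (l(W) = 0/(-3) = 0*(-1/3) = 0)
u(o) = -2 + 2*o (u(o) = (o + 0) + (-2 + o) = o + (-2 + o) = -2 + 2*o)
u(M)/(-18846) = (-2 + 2*139)/(-18846) = (-2 + 278)*(-1/18846) = 276*(-1/18846) = -46/3141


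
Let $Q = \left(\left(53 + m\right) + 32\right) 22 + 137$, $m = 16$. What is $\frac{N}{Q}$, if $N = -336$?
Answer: $- \frac{48}{337} \approx -0.14243$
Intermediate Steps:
$Q = 2359$ ($Q = \left(\left(53 + 16\right) + 32\right) 22 + 137 = \left(69 + 32\right) 22 + 137 = 101 \cdot 22 + 137 = 2222 + 137 = 2359$)
$\frac{N}{Q} = - \frac{336}{2359} = \left(-336\right) \frac{1}{2359} = - \frac{48}{337}$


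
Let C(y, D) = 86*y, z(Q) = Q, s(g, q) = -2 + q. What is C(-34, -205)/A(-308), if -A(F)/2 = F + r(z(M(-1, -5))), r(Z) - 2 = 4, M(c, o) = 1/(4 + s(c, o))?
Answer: -731/151 ≈ -4.8411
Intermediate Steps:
M(c, o) = 1/(2 + o) (M(c, o) = 1/(4 + (-2 + o)) = 1/(2 + o))
r(Z) = 6 (r(Z) = 2 + 4 = 6)
A(F) = -12 - 2*F (A(F) = -2*(F + 6) = -2*(6 + F) = -12 - 2*F)
C(-34, -205)/A(-308) = (86*(-34))/(-12 - 2*(-308)) = -2924/(-12 + 616) = -2924/604 = -2924*1/604 = -731/151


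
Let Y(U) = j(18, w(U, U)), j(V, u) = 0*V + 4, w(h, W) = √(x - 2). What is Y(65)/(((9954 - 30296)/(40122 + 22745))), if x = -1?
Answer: -17962/1453 ≈ -12.362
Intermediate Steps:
w(h, W) = I*√3 (w(h, W) = √(-1 - 2) = √(-3) = I*√3)
j(V, u) = 4 (j(V, u) = 0 + 4 = 4)
Y(U) = 4
Y(65)/(((9954 - 30296)/(40122 + 22745))) = 4/(((9954 - 30296)/(40122 + 22745))) = 4/((-20342/62867)) = 4/((-20342*1/62867)) = 4/(-2906/8981) = 4*(-8981/2906) = -17962/1453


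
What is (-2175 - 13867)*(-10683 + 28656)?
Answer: -288322866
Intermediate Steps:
(-2175 - 13867)*(-10683 + 28656) = -16042*17973 = -288322866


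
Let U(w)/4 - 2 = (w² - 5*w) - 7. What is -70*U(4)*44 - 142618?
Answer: -31738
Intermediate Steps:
U(w) = -20 - 20*w + 4*w² (U(w) = 8 + 4*((w² - 5*w) - 7) = 8 + 4*(-7 + w² - 5*w) = 8 + (-28 - 20*w + 4*w²) = -20 - 20*w + 4*w²)
-70*U(4)*44 - 142618 = -70*(-20 - 20*4 + 4*4²)*44 - 142618 = -70*(-20 - 80 + 4*16)*44 - 142618 = -70*(-20 - 80 + 64)*44 - 142618 = -70*(-36)*44 - 142618 = 2520*44 - 142618 = 110880 - 142618 = -31738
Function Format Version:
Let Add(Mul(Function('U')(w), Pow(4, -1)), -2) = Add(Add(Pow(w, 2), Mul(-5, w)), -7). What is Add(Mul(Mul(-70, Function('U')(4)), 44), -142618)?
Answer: -31738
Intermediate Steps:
Function('U')(w) = Add(-20, Mul(-20, w), Mul(4, Pow(w, 2))) (Function('U')(w) = Add(8, Mul(4, Add(Add(Pow(w, 2), Mul(-5, w)), -7))) = Add(8, Mul(4, Add(-7, Pow(w, 2), Mul(-5, w)))) = Add(8, Add(-28, Mul(-20, w), Mul(4, Pow(w, 2)))) = Add(-20, Mul(-20, w), Mul(4, Pow(w, 2))))
Add(Mul(Mul(-70, Function('U')(4)), 44), -142618) = Add(Mul(Mul(-70, Add(-20, Mul(-20, 4), Mul(4, Pow(4, 2)))), 44), -142618) = Add(Mul(Mul(-70, Add(-20, -80, Mul(4, 16))), 44), -142618) = Add(Mul(Mul(-70, Add(-20, -80, 64)), 44), -142618) = Add(Mul(Mul(-70, -36), 44), -142618) = Add(Mul(2520, 44), -142618) = Add(110880, -142618) = -31738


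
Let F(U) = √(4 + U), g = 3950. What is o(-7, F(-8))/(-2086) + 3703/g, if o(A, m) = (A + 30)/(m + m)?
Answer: 3703/3950 + 23*I/8344 ≈ 0.93747 + 0.0027565*I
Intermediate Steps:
o(A, m) = (30 + A)/(2*m) (o(A, m) = (30 + A)/((2*m)) = (30 + A)*(1/(2*m)) = (30 + A)/(2*m))
o(-7, F(-8))/(-2086) + 3703/g = ((30 - 7)/(2*(√(4 - 8))))/(-2086) + 3703/3950 = ((½)*23/√(-4))*(-1/2086) + 3703*(1/3950) = ((½)*23/(2*I))*(-1/2086) + 3703/3950 = ((½)*(-I/2)*23)*(-1/2086) + 3703/3950 = -23*I/4*(-1/2086) + 3703/3950 = 23*I/8344 + 3703/3950 = 3703/3950 + 23*I/8344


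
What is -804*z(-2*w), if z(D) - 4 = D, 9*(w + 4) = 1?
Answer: -28408/3 ≈ -9469.3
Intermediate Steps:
w = -35/9 (w = -4 + (⅑)*1 = -4 + ⅑ = -35/9 ≈ -3.8889)
z(D) = 4 + D
-804*z(-2*w) = -804*(4 - 2*(-35/9)) = -804*(4 + 70/9) = -804*106/9 = -28408/3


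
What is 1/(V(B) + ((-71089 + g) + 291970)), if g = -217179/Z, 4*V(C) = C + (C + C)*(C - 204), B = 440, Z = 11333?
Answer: 11333/3092683184 ≈ 3.6645e-6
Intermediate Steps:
V(C) = C/4 + C*(-204 + C)/2 (V(C) = (C + (C + C)*(C - 204))/4 = (C + (2*C)*(-204 + C))/4 = (C + 2*C*(-204 + C))/4 = C/4 + C*(-204 + C)/2)
g = -217179/11333 ≈ -19.163
1/(V(B) + ((-71089 + g) + 291970)) = 1/((¼)*440*(-407 + 2*440) + ((-71089 - 217179/11333) + 291970)) = 1/((¼)*440*(-407 + 880) + (-805868816/11333 + 291970)) = 1/((¼)*440*473 + 2503027194/11333) = 1/(52030 + 2503027194/11333) = 1/(3092683184/11333) = 11333/3092683184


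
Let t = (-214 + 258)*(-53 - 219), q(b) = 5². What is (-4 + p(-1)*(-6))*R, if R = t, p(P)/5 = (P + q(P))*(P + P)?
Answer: -17186048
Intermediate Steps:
q(b) = 25
p(P) = 10*P*(25 + P) (p(P) = 5*((P + 25)*(P + P)) = 5*((25 + P)*(2*P)) = 5*(2*P*(25 + P)) = 10*P*(25 + P))
t = -11968 (t = 44*(-272) = -11968)
R = -11968
(-4 + p(-1)*(-6))*R = (-4 + (10*(-1)*(25 - 1))*(-6))*(-11968) = (-4 + (10*(-1)*24)*(-6))*(-11968) = (-4 - 240*(-6))*(-11968) = (-4 + 1440)*(-11968) = 1436*(-11968) = -17186048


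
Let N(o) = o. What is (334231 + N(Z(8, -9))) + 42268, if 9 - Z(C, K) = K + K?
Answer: 376526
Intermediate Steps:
Z(C, K) = 9 - 2*K (Z(C, K) = 9 - (K + K) = 9 - 2*K)
(334231 + N(Z(8, -9))) + 42268 = (334231 + (9 - 2*(-9))) + 42268 = (334231 + (9 + 18)) + 42268 = (334231 + 27) + 42268 = 334258 + 42268 = 376526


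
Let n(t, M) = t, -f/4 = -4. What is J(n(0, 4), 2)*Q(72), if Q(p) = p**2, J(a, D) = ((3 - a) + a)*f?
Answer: 248832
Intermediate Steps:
f = 16 (f = -4*(-4) = 16)
J(a, D) = 48 (J(a, D) = ((3 - a) + a)*16 = 3*16 = 48)
J(n(0, 4), 2)*Q(72) = 48*72**2 = 48*5184 = 248832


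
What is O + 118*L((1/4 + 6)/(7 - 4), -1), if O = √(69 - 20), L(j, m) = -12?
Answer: -1409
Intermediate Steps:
O = 7 (O = √49 = 7)
O + 118*L((1/4 + 6)/(7 - 4), -1) = 7 + 118*(-12) = 7 - 1416 = -1409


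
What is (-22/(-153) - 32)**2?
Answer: 23755876/23409 ≈ 1014.8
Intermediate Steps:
(-22/(-153) - 32)**2 = (-22*(-1/153) - 32)**2 = (22/153 - 32)**2 = (-4874/153)**2 = 23755876/23409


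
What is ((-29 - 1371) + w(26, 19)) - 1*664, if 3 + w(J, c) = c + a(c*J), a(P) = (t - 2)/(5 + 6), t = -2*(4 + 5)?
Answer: -22548/11 ≈ -2049.8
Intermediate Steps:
t = -18 (t = -2*9 = -18)
a(P) = -20/11 (a(P) = (-18 - 2)/(5 + 6) = -20/11)
w(J, c) = -53/11 + c (w(J, c) = -3 + (c - 20/11) = -3 + (-20/11 + c) = -53/11 + c)
((-29 - 1371) + w(26, 19)) - 1*664 = ((-29 - 1371) + (-53/11 + 19)) - 1*664 = (-1400 + 156/11) - 664 = -15244/11 - 664 = -22548/11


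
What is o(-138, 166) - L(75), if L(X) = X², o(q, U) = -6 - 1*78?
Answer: -5709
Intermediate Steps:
o(q, U) = -84 (o(q, U) = -6 - 78 = -84)
o(-138, 166) - L(75) = -84 - 1*75² = -84 - 1*5625 = -84 - 5625 = -5709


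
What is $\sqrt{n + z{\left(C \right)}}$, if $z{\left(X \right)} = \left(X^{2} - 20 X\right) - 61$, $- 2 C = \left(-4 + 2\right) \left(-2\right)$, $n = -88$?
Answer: $i \sqrt{105} \approx 10.247 i$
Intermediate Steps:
$C = -2$ ($C = - \frac{\left(-4 + 2\right) \left(-2\right)}{2} = - \frac{\left(-2\right) \left(-2\right)}{2} = \left(- \frac{1}{2}\right) 4 = -2$)
$z{\left(X \right)} = -61 + X^{2} - 20 X$
$\sqrt{n + z{\left(C \right)}} = \sqrt{-88 - \left(21 - 4\right)} = \sqrt{-88 + \left(-61 + 4 + 40\right)} = \sqrt{-88 - 17} = \sqrt{-105} = i \sqrt{105}$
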